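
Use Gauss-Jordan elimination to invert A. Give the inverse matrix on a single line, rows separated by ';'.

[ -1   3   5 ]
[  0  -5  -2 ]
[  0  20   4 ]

inverse = [-1 -22/5 -19/20; 0 1/5 1/10; 0 -1 -1/4]

Gauss-Jordan on [A | I]:
R1 <- (1/-1)*R1:  [  1  -3  -5  |  -1   0   0 ]
R2 <- (1/-5)*R2:  [    0     1   2/5  |     0  -1/5     0 ]
R1 <- R1 - (-3)*R2:  [     1      0  -19/5  |     -1   -3/5      0 ]
R3 <- R3 - (20)*R2:  [  0   0  -4  |   0   4   1 ]
R3 <- (1/-4)*R3:  [    0     0     1  |     0    -1  -1/4 ]
R1 <- R1 - (-19/5)*R3:  [      1       0       0  |      -1   -22/5  -19/20 ]
R2 <- R2 - (2/5)*R3:  [    0     1     0  |     0   1/5  1/10 ]
Right block of [I | A^{-1}] is the inverse:
[ -1  -22/5  -19/20 ]
[  0    1/5    1/10 ]
[  0     -1    -1/4 ]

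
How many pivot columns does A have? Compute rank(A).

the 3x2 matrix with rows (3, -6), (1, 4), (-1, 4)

Row reduction:
R2 <- R2 - (1/3)*R1:  [ 0  6 ]
R3 <- R3 - (-1/3)*R1:  [ 0  2 ]
R3 <- R3 - (1/3)*R2:  [ 0  0 ]
Row echelon form:
[ 3  -6 ]
[ 0   6 ]
[ 0   0 ]
Nonzero rows / pivot columns: 2

rank(A) = 2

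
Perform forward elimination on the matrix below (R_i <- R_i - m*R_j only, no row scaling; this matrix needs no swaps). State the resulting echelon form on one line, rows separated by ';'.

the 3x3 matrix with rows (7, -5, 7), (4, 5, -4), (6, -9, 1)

REF = [7 -5 7; 0 55/7 -8; 0 0 -49/5]

Forward elimination:
R2 <- R2 - (4/7)*R1:  [    0  55/7    -8 ]
R3 <- R3 - (6/7)*R1:  [     0  -33/7     -5 ]
R3 <- R3 - (-3/5)*R2:  [     0      0  -49/5 ]
Row echelon form:
[ 7    -5      7 ]
[ 0  55/7     -8 ]
[ 0     0  -49/5 ]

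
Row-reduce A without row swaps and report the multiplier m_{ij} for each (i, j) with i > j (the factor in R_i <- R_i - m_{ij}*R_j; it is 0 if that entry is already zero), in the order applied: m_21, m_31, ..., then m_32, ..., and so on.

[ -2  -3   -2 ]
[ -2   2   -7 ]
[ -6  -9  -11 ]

multipliers: 1, 3, 0

Forward elimination:
R2 <- R2 - (1)*R1:  [  0   5  -5 ]
R3 <- R3 - (3)*R1:  [  0   0  -5 ]
R3: entry in column 2 is already 0 -> m_{32} = 0 (no row operation needed)
Multipliers (in order of application): m_{21} = 1, m_{31} = 3, m_{32} = 0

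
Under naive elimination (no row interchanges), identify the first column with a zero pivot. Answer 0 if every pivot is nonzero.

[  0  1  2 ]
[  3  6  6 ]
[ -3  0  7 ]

first zero-pivot column = 1

Naive forward elimination:
Pivot entry (1,1) is zero but row 2 has 3 in column 1 -> naive elimination stops; a row interchange (e.g. R1 <-> R2) would be required here.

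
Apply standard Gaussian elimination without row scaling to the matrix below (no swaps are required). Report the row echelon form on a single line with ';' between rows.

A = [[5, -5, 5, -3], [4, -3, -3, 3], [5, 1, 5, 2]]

REF = [5 -5 5 -3; 0 1 -7 27/5; 0 0 42 -137/5]

Forward elimination:
R2 <- R2 - (4/5)*R1:  [    0     1    -7  27/5 ]
R3 <- R3 - (1)*R1:  [ 0  6  0  5 ]
R3 <- R3 - (6)*R2:  [      0       0      42  -137/5 ]
Row echelon form:
[ 5  -5   5      -3 ]
[ 0   1  -7    27/5 ]
[ 0   0  42  -137/5 ]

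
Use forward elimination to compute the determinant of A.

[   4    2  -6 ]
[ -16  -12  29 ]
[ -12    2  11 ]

det(A) = -48

Forward elimination:
R2 <- R2 - (-4)*R1:  [  0  -4   5 ]
R3 <- R3 - (-3)*R1:  [  0   8  -7 ]
R3 <- R3 - (-2)*R2:  [ 0  0  3 ]
Upper-triangular form:
[ 4   2  -6 ]
[ 0  -4   5 ]
[ 0   0   3 ]
det(A) = (-1)^0 * (4) * (-4) * (3) = -48  (0 row swaps -> sign +1)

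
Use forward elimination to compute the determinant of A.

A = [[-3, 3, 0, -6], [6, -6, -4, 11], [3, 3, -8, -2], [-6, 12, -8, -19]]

Forward elimination:
R2 <- R2 - (-2)*R1:  [  0   0  -4  -1 ]
R3 <- R3 - (-1)*R1:  [  0   6  -8  -8 ]
R4 <- R4 - (2)*R1:  [  0   6  -8  -7 ]
R2 <-> R3   (pivot in column 2 was zero)
[ -3  3   0  -6 ]
[  0  6  -8  -8 ]
[  0  0  -4  -1 ]
[  0  6  -8  -7 ]
R4 <- R4 - (1)*R2:  [ 0  0  0  1 ]
Upper-triangular form:
[ -3  3   0  -6 ]
[  0  6  -8  -8 ]
[  0  0  -4  -1 ]
[  0  0   0   1 ]
det(A) = (-1)^1 * (-3) * (6) * (-4) * (1) = -72  (1 row swap -> sign -1)

det(A) = -72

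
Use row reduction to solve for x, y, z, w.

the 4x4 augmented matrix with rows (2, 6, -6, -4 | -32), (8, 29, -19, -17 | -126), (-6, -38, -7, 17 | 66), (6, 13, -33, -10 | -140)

(4, -4, 4, -2)

Forward elimination on [A|b]:
R2 <- R2 - (4)*R1:  [  0   5   5  -1   2 ]
R3 <- R3 - (-3)*R1:  [   0  -20  -25    5  -30 ]
R4 <- R4 - (3)*R1:  [   0   -5  -15    2  -44 ]
R3 <- R3 - (-4)*R2:  [   0    0   -5    1  -22 ]
R4 <- R4 - (-1)*R2:  [   0    0  -10    1  -42 ]
R4 <- R4 - (2)*R3:  [  0   0   0  -1   2 ]
Row echelon form:
[ 2  6  -6  -4  |  -32 ]
[ 0  5   5  -1  |    2 ]
[ 0  0  -5   1  |  -22 ]
[ 0  0   0  -1  |    2 ]
Back-substitution:
w = (2) / -1 = -2
z = (-22 - (1)*(-2)) / -5 = 4
y = (2 - (5)*(4) - (-1)*(-2)) / 5 = -4
x = (-32 - (6)*(-4) - (-6)*(4) - (-4)*(-2)) / 2 = 4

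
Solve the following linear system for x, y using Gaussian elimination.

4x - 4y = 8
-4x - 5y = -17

Forward elimination on [A|b]:
R2 <- R2 - (-1)*R1:  [  0  -9  -9 ]
Row echelon form:
[ 4  -4  |   8 ]
[ 0  -9  |  -9 ]
Back-substitution:
y = (-9) / -9 = 1
x = (8 - (-4)*(1)) / 4 = 3

(3, 1)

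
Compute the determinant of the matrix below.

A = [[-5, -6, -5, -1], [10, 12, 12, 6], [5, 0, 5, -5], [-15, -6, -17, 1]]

det(A) = 240

Forward elimination:
R2 <- R2 - (-2)*R1:  [ 0  0  2  4 ]
R3 <- R3 - (-1)*R1:  [  0  -6   0  -6 ]
R4 <- R4 - (3)*R1:  [  0  12  -2   4 ]
R2 <-> R3   (pivot in column 2 was zero)
[ -5  -6  -5  -1 ]
[  0  -6   0  -6 ]
[  0   0   2   4 ]
[  0  12  -2   4 ]
R4 <- R4 - (-2)*R2:  [  0   0  -2  -8 ]
R4 <- R4 - (-1)*R3:  [  0   0   0  -4 ]
Upper-triangular form:
[ -5  -6  -5  -1 ]
[  0  -6   0  -6 ]
[  0   0   2   4 ]
[  0   0   0  -4 ]
det(A) = (-1)^1 * (-5) * (-6) * (2) * (-4) = 240  (1 row swap -> sign -1)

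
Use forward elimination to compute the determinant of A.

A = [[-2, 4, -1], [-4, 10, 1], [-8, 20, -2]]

det(A) = 16

Forward elimination:
R2 <- R2 - (2)*R1:  [ 0  2  3 ]
R3 <- R3 - (4)*R1:  [ 0  4  2 ]
R3 <- R3 - (2)*R2:  [  0   0  -4 ]
Upper-triangular form:
[ -2  4  -1 ]
[  0  2   3 ]
[  0  0  -4 ]
det(A) = (-1)^0 * (-2) * (2) * (-4) = 16  (0 row swaps -> sign +1)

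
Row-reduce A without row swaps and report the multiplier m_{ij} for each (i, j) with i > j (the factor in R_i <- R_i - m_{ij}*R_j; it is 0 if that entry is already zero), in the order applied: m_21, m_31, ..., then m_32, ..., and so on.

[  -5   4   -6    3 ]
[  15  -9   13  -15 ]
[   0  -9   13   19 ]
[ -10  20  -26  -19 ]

Forward elimination:
R2 <- R2 - (-3)*R1:  [  0   3  -5  -6 ]
R3: entry in column 1 is already 0 -> m_{31} = 0 (no row operation needed)
R4 <- R4 - (2)*R1:  [   0   12  -14  -25 ]
R3 <- R3 - (-3)*R2:  [  0   0  -2   1 ]
R4 <- R4 - (4)*R2:  [  0   0   6  -1 ]
R4 <- R4 - (-3)*R3:  [ 0  0  0  2 ]
Multipliers (in order of application): m_{21} = -3, m_{31} = 0, m_{41} = 2, m_{32} = -3, m_{42} = 4, m_{43} = -3

multipliers: -3, 0, 2, -3, 4, -3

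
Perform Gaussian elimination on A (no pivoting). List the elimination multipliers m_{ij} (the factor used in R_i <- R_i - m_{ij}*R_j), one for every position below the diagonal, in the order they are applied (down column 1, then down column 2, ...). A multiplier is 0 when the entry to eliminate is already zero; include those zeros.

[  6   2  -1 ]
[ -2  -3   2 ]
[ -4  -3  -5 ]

Forward elimination:
R2 <- R2 - (-1/3)*R1:  [    0  -7/3   5/3 ]
R3 <- R3 - (-2/3)*R1:  [     0   -5/3  -17/3 ]
R3 <- R3 - (5/7)*R2:  [     0      0  -48/7 ]
Multipliers (in order of application): m_{21} = -1/3, m_{31} = -2/3, m_{32} = 5/7

multipliers: -1/3, -2/3, 5/7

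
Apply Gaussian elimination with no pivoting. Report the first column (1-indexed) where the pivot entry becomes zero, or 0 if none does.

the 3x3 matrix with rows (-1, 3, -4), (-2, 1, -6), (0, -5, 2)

Naive forward elimination:
R2 <- R2 - (2)*R1:  [  0  -5   2 ]
R3 <- R3 - (1)*R2:  [ 0  0  0 ]
Matrix at this point:
[ -1   3  -4 ]
[  0  -5   2 ]
[  0   0   0 ]
Pivot entry (3,3) in the last row is zero and there are no rows below to swap with -> zero pivot in column 3 (A is singular).

first zero-pivot column = 3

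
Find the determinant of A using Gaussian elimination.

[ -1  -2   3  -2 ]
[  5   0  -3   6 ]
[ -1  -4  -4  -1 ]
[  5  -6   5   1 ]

Forward elimination:
R2 <- R2 - (-5)*R1:  [   0  -10   12   -4 ]
R3 <- R3 - (1)*R1:  [  0  -2  -7   1 ]
R4 <- R4 - (-5)*R1:  [   0  -16   20   -9 ]
R3 <- R3 - (1/5)*R2:  [     0      0  -47/5    9/5 ]
R4 <- R4 - (8/5)*R2:  [     0      0    4/5  -13/5 ]
R4 <- R4 - (-4/47)*R3:  [       0        0        0  -115/47 ]
Upper-triangular form:
[ -1   -2      3       -2 ]
[  0  -10     12       -4 ]
[  0    0  -47/5      9/5 ]
[  0    0      0  -115/47 ]
det(A) = (-1)^0 * (-1) * (-10) * (-47/5) * (-115/47) = 230  (0 row swaps -> sign +1)

det(A) = 230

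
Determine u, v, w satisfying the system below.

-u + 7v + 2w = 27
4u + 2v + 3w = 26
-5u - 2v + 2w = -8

(2, 3, 4)

Forward elimination on [A|b]:
R2 <- R2 - (-4)*R1:  [   0   30   11  134 ]
R3 <- R3 - (5)*R1:  [    0   -37    -8  -143 ]
R3 <- R3 - (-37/30)*R2:  [      0       0  167/30  334/15 ]
Row echelon form:
[ -1   7       2  |      27 ]
[  0  30      11  |     134 ]
[  0   0  167/30  |  334/15 ]
Back-substitution:
w = (334/15) / (167/30) = 4
v = (134 - (11)*(4)) / 30 = 3
u = (27 - (7)*(3) - (2)*(4)) / -1 = 2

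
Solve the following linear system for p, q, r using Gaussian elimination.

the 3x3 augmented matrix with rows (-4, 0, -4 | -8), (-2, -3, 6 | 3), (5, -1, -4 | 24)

Forward elimination on [A|b]:
R2 <- R2 - (1/2)*R1:  [  0  -3   8   7 ]
R3 <- R3 - (-5/4)*R1:  [  0  -1  -9  14 ]
R3 <- R3 - (1/3)*R2:  [     0      0  -35/3   35/3 ]
Row echelon form:
[ -4   0     -4  |    -8 ]
[  0  -3      8  |     7 ]
[  0   0  -35/3  |  35/3 ]
Back-substitution:
r = (35/3) / (-35/3) = -1
q = (7 - (8)*(-1)) / -3 = -5
p = (-8 - (-4)*(-1)) / -4 = 3

(3, -5, -1)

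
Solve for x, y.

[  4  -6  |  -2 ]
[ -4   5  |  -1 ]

(4, 3)

Forward elimination on [A|b]:
R2 <- R2 - (-1)*R1:  [  0  -1  -3 ]
Row echelon form:
[ 4  -6  |  -2 ]
[ 0  -1  |  -3 ]
Back-substitution:
y = (-3) / -1 = 3
x = (-2 - (-6)*(3)) / 4 = 4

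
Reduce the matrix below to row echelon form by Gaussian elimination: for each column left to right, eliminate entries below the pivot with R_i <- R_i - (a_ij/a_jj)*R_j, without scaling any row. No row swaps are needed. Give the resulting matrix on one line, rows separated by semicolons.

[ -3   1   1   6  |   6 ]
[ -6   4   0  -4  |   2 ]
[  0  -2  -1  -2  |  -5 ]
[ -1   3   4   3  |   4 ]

REF = [-3 1 1 6 6; 0 2 -2 -16 -10; 0 0 -3 -18 -15; 0 0 0 -47/3 -49/3]

Forward elimination:
R2 <- R2 - (2)*R1:  [   0    2   -2  -16  -10 ]
R4 <- R4 - (1/3)*R1:  [    0   8/3  11/3     1     2 ]
R3 <- R3 - (-1)*R2:  [   0    0   -3  -18  -15 ]
R4 <- R4 - (4/3)*R2:  [    0     0  19/3  67/3  46/3 ]
R4 <- R4 - (-19/9)*R3:  [     0      0      0  -47/3  -49/3 ]
Row echelon form:
[ -3  1   1      6  |      6 ]
[  0  2  -2    -16  |    -10 ]
[  0  0  -3    -18  |    -15 ]
[  0  0   0  -47/3  |  -49/3 ]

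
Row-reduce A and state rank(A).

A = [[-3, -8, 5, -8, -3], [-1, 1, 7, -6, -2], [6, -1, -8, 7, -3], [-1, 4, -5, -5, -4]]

Row reduction:
R2 <- R2 - (1/3)*R1:  [     0   11/3   16/3  -10/3     -1 ]
R3 <- R3 - (-2)*R1:  [   0  -17    2   -9   -9 ]
R4 <- R4 - (1/3)*R1:  [     0   20/3  -20/3   -7/3     -3 ]
R3 <- R3 - (-51/11)*R2:  [       0        0   294/11  -269/11  -150/11 ]
R4 <- R4 - (20/11)*R2:  [       0        0  -180/11    41/11   -13/11 ]
R4 <- R4 - (-30/49)*R3:  [       0        0        0  -551/49  -467/49 ]
Row echelon form:
[ -3    -8       5       -8       -3 ]
[  0  11/3    16/3    -10/3       -1 ]
[  0     0  294/11  -269/11  -150/11 ]
[  0     0       0  -551/49  -467/49 ]
Nonzero rows / pivot columns: 4

rank(A) = 4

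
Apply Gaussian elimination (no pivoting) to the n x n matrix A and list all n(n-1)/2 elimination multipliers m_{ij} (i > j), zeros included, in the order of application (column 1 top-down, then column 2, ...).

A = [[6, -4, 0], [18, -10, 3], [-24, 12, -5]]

multipliers: 3, -4, -2

Forward elimination:
R2 <- R2 - (3)*R1:  [ 0  2  3 ]
R3 <- R3 - (-4)*R1:  [  0  -4  -5 ]
R3 <- R3 - (-2)*R2:  [ 0  0  1 ]
Multipliers (in order of application): m_{21} = 3, m_{31} = -4, m_{32} = -2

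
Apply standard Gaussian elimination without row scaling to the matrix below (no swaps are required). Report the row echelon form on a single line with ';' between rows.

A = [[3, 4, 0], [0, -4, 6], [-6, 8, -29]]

REF = [3 4 0; 0 -4 6; 0 0 -5]

Forward elimination:
R3 <- R3 - (-2)*R1:  [   0   16  -29 ]
R3 <- R3 - (-4)*R2:  [  0   0  -5 ]
Row echelon form:
[ 3   4   0 ]
[ 0  -4   6 ]
[ 0   0  -5 ]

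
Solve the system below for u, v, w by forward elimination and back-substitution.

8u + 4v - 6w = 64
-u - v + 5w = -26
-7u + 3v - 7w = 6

(4, 2, -4)

Forward elimination on [A|b]:
R2 <- R2 - (-1/8)*R1:  [    0  -1/2  17/4   -18 ]
R3 <- R3 - (-7/8)*R1:  [     0   13/2  -49/4     62 ]
R3 <- R3 - (-13)*R2:  [    0     0    43  -172 ]
Row echelon form:
[ 8     4    -6  |    64 ]
[ 0  -1/2  17/4  |   -18 ]
[ 0     0    43  |  -172 ]
Back-substitution:
w = (-172) / 43 = -4
v = (-18 - (17/4)*(-4)) / (-1/2) = 2
u = (64 - (4)*(2) - (-6)*(-4)) / 8 = 4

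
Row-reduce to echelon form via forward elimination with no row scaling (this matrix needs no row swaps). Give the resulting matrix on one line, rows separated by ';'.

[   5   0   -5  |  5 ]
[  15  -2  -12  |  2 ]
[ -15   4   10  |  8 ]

Forward elimination:
R2 <- R2 - (3)*R1:  [   0   -2    3  -13 ]
R3 <- R3 - (-3)*R1:  [  0   4  -5  23 ]
R3 <- R3 - (-2)*R2:  [  0   0   1  -3 ]
Row echelon form:
[ 5   0  -5  |    5 ]
[ 0  -2   3  |  -13 ]
[ 0   0   1  |   -3 ]

REF = [5 0 -5 5; 0 -2 3 -13; 0 0 1 -3]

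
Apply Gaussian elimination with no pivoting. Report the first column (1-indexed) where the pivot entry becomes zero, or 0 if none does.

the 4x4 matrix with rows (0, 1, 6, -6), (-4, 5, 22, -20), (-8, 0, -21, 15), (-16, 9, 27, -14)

first zero-pivot column = 1

Naive forward elimination:
Pivot entry (1,1) is zero but row 2 has -4 in column 1 -> naive elimination stops; a row interchange (e.g. R1 <-> R2) would be required here.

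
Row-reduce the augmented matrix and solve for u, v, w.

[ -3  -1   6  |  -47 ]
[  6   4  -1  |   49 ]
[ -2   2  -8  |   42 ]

Forward elimination on [A|b]:
R2 <- R2 - (-2)*R1:  [   0    2   11  -45 ]
R3 <- R3 - (2/3)*R1:  [     0    8/3    -12  220/3 ]
R3 <- R3 - (4/3)*R2:  [     0      0  -80/3  400/3 ]
Row echelon form:
[ -3  -1      6  |    -47 ]
[  0   2     11  |    -45 ]
[  0   0  -80/3  |  400/3 ]
Back-substitution:
w = (400/3) / (-80/3) = -5
v = (-45 - (11)*(-5)) / 2 = 5
u = (-47 - (-1)*(5) - (6)*(-5)) / -3 = 4

(4, 5, -5)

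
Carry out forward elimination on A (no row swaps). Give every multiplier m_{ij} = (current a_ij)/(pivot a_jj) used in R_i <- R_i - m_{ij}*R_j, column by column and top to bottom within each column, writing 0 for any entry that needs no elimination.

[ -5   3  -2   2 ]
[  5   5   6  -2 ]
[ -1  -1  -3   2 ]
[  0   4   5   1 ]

multipliers: -1, 1/5, 0, -1/5, 1/2, -5/3

Forward elimination:
R2 <- R2 - (-1)*R1:  [ 0  8  4  0 ]
R3 <- R3 - (1/5)*R1:  [     0   -8/5  -13/5    8/5 ]
R4: entry in column 1 is already 0 -> m_{41} = 0 (no row operation needed)
R3 <- R3 - (-1/5)*R2:  [    0     0  -9/5   8/5 ]
R4 <- R4 - (1/2)*R2:  [ 0  0  3  1 ]
R4 <- R4 - (-5/3)*R3:  [    0     0     0  11/3 ]
Multipliers (in order of application): m_{21} = -1, m_{31} = 1/5, m_{41} = 0, m_{32} = -1/5, m_{42} = 1/2, m_{43} = -5/3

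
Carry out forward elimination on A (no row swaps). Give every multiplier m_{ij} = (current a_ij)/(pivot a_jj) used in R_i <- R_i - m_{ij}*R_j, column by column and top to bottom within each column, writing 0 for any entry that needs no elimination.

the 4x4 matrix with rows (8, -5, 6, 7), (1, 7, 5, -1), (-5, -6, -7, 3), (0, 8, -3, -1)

multipliers: 1/8, -5/8, 0, -73/61, 64/61, -65/16

Forward elimination:
R2 <- R2 - (1/8)*R1:  [     0   61/8   17/4  -15/8 ]
R3 <- R3 - (-5/8)*R1:  [     0  -73/8  -13/4   59/8 ]
R4: entry in column 1 is already 0 -> m_{41} = 0 (no row operation needed)
R3 <- R3 - (-73/61)*R2:  [      0       0  112/61  313/61 ]
R4 <- R4 - (64/61)*R2:  [       0        0  -455/61    59/61 ]
R4 <- R4 - (-65/16)*R3:  [      0       0       0  349/16 ]
Multipliers (in order of application): m_{21} = 1/8, m_{31} = -5/8, m_{41} = 0, m_{32} = -73/61, m_{42} = 64/61, m_{43} = -65/16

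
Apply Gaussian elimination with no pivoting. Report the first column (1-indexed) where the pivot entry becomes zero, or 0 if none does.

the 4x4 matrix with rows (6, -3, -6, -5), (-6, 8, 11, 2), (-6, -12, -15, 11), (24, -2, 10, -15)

first zero-pivot column = 0

Naive forward elimination:
R2 <- R2 - (-1)*R1:  [  0   5   5  -3 ]
R3 <- R3 - (-1)*R1:  [   0  -15  -21    6 ]
R4 <- R4 - (4)*R1:  [  0  10  34   5 ]
R3 <- R3 - (-3)*R2:  [  0   0  -6  -3 ]
R4 <- R4 - (2)*R2:  [  0   0  24  11 ]
R4 <- R4 - (-4)*R3:  [  0   0   0  -1 ]
All pivots nonzero; naive elimination completes without hitting a zero pivot.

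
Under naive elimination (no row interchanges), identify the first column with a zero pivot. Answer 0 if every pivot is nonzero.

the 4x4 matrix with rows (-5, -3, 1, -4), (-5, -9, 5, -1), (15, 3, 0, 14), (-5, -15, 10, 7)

Naive forward elimination:
R2 <- R2 - (1)*R1:  [  0  -6   4   3 ]
R3 <- R3 - (-3)*R1:  [  0  -6   3   2 ]
R4 <- R4 - (1)*R1:  [   0  -12    9   11 ]
R3 <- R3 - (1)*R2:  [  0   0  -1  -1 ]
R4 <- R4 - (2)*R2:  [ 0  0  1  5 ]
R4 <- R4 - (-1)*R3:  [ 0  0  0  4 ]
All pivots nonzero; naive elimination completes without hitting a zero pivot.

first zero-pivot column = 0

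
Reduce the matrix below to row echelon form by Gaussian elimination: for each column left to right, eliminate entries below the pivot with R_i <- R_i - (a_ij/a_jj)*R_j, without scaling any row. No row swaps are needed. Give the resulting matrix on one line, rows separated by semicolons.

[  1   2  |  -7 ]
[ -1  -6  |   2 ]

REF = [1 2 -7; 0 -4 -5]

Forward elimination:
R2 <- R2 - (-1)*R1:  [  0  -4  -5 ]
Row echelon form:
[ 1   2  |  -7 ]
[ 0  -4  |  -5 ]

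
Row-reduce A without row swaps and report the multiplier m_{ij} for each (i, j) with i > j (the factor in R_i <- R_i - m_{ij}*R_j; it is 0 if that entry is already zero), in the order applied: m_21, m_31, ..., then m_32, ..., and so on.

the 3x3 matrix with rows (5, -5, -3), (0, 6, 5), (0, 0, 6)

multipliers: 0, 0, 0

Forward elimination:
R2: entry in column 1 is already 0 -> m_{21} = 0 (no row operation needed)
R3: entry in column 1 is already 0 -> m_{31} = 0 (no row operation needed)
R3: entry in column 2 is already 0 -> m_{32} = 0 (no row operation needed)
Multipliers (in order of application): m_{21} = 0, m_{31} = 0, m_{32} = 0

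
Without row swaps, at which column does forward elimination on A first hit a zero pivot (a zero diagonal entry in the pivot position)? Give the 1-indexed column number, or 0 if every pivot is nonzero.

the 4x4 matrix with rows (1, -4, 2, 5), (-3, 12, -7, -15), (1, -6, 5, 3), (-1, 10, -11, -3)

Naive forward elimination:
R2 <- R2 - (-3)*R1:  [  0   0  -1   0 ]
R3 <- R3 - (1)*R1:  [  0  -2   3  -2 ]
R4 <- R4 - (-1)*R1:  [  0   6  -9   2 ]
Matrix at this point:
[ 1  -4   2   5 ]
[ 0   0  -1   0 ]
[ 0  -2   3  -2 ]
[ 0   6  -9   2 ]
Pivot entry (2,2) is zero but row 3 has -2 in column 2 -> naive elimination stops; a row interchange (e.g. R2 <-> R3) would be required here.

first zero-pivot column = 2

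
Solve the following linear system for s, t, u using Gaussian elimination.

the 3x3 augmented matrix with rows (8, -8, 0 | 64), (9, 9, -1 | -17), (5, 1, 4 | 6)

(3, -5, -1)

Forward elimination on [A|b]:
R2 <- R2 - (9/8)*R1:  [   0   18   -1  -89 ]
R3 <- R3 - (5/8)*R1:  [   0    6    4  -34 ]
R3 <- R3 - (1/3)*R2:  [     0      0   13/3  -13/3 ]
Row echelon form:
[ 8  -8     0  |     64 ]
[ 0  18    -1  |    -89 ]
[ 0   0  13/3  |  -13/3 ]
Back-substitution:
u = (-13/3) / (13/3) = -1
t = (-89 - (-1)*(-1)) / 18 = -5
s = (64 - (-8)*(-5)) / 8 = 3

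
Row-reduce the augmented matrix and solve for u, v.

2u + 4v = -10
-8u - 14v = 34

(1, -3)

Forward elimination on [A|b]:
R2 <- R2 - (-4)*R1:  [  0   2  -6 ]
Row echelon form:
[ 2  4  |  -10 ]
[ 0  2  |   -6 ]
Back-substitution:
v = (-6) / 2 = -3
u = (-10 - (4)*(-3)) / 2 = 1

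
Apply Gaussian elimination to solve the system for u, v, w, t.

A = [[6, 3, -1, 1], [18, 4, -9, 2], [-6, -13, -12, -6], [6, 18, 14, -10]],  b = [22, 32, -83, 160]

Forward elimination on [A|b]:
R2 <- R2 - (3)*R1:  [   0   -5   -6   -1  -34 ]
R3 <- R3 - (-1)*R1:  [   0  -10  -13   -5  -61 ]
R4 <- R4 - (1)*R1:  [   0   15   15  -11  138 ]
R3 <- R3 - (2)*R2:  [  0   0  -1  -3   7 ]
R4 <- R4 - (-3)*R2:  [   0    0   -3  -14   36 ]
R4 <- R4 - (3)*R3:  [  0   0   0  -5  15 ]
Row echelon form:
[ 6   3  -1   1  |   22 ]
[ 0  -5  -6  -1  |  -34 ]
[ 0   0  -1  -3  |    7 ]
[ 0   0   0  -5  |   15 ]
Back-substitution:
t = (15) / -5 = -3
w = (7 - (-3)*(-3)) / -1 = 2
v = (-34 - (-6)*(2) - (-1)*(-3)) / -5 = 5
u = (22 - (3)*(5) - (-1)*(2) - (1)*(-3)) / 6 = 2

(2, 5, 2, -3)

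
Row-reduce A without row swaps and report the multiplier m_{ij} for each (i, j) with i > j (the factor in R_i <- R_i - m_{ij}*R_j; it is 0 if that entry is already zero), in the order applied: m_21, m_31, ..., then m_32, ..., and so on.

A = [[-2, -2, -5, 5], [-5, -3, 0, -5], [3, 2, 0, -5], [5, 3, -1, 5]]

multipliers: 5/2, -3/2, -5/2, -1/2, -1, 4/5

Forward elimination:
R2 <- R2 - (5/2)*R1:  [     0      2   25/2  -35/2 ]
R3 <- R3 - (-3/2)*R1:  [     0     -1  -15/2    5/2 ]
R4 <- R4 - (-5/2)*R1:  [     0     -2  -27/2   35/2 ]
R3 <- R3 - (-1/2)*R2:  [     0      0   -5/4  -25/4 ]
R4 <- R4 - (-1)*R2:  [  0   0  -1   0 ]
R4 <- R4 - (4/5)*R3:  [ 0  0  0  5 ]
Multipliers (in order of application): m_{21} = 5/2, m_{31} = -3/2, m_{41} = -5/2, m_{32} = -1/2, m_{42} = -1, m_{43} = 4/5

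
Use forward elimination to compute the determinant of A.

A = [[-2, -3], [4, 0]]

Forward elimination:
R2 <- R2 - (-2)*R1:  [  0  -6 ]
Upper-triangular form:
[ -2  -3 ]
[  0  -6 ]
det(A) = (-1)^0 * (-2) * (-6) = 12  (0 row swaps -> sign +1)

det(A) = 12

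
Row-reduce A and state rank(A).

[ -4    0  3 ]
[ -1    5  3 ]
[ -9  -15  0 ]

Row reduction:
R2 <- R2 - (1/4)*R1:  [   0    5  9/4 ]
R3 <- R3 - (9/4)*R1:  [     0    -15  -27/4 ]
R3 <- R3 - (-3)*R2:  [ 0  0  0 ]
Row echelon form:
[ -4  0    3 ]
[  0  5  9/4 ]
[  0  0    0 ]
Nonzero rows / pivot columns: 2

rank(A) = 2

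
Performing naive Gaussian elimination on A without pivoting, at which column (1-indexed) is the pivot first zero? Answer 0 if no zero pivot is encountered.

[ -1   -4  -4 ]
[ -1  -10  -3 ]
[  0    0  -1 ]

first zero-pivot column = 0

Naive forward elimination:
R2 <- R2 - (1)*R1:  [  0  -6   1 ]
All pivots nonzero; naive elimination completes without hitting a zero pivot.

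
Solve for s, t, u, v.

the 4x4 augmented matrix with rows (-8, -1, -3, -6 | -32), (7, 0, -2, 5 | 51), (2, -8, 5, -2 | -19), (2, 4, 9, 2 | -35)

Forward elimination on [A|b]:
R2 <- R2 - (-7/8)*R1:  [     0   -7/8  -37/8   -1/4     23 ]
R3 <- R3 - (-1/4)*R1:  [     0  -33/4   17/4   -7/2    -27 ]
R4 <- R4 - (-1/4)*R1:  [    0  15/4  33/4   1/2   -43 ]
R3 <- R3 - (66/7)*R2:  [       0        0    335/7     -8/7  -1707/7 ]
R4 <- R4 - (-30/7)*R2:  [     0      0  -81/7   -4/7  389/7 ]
R4 <- R4 - (-81/335)*R3:  [         0          0          0   -284/335  -1136/335 ]
Row echelon form:
[ -8    -1     -3        -6  |        -32 ]
[  0  -7/8  -37/8      -1/4  |         23 ]
[  0     0  335/7      -8/7  |    -1707/7 ]
[  0     0      0  -284/335  |  -1136/335 ]
Back-substitution:
v = (-1136/335) / (-284/335) = 4
u = (-1707/7 - (-8/7)*(4)) / (335/7) = -5
t = (23 - (-37/8)*(-5) - (-1/4)*(4)) / (-7/8) = -1
s = (-32 - (-1)*(-1) - (-3)*(-5) - (-6)*(4)) / -8 = 3

(3, -1, -5, 4)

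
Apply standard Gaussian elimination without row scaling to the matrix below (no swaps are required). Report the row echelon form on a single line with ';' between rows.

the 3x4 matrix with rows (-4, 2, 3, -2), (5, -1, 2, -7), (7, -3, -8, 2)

REF = [-4 2 3 -2; 0 3/2 23/4 -19/2; 0 0 -14/3 5/3]

Forward elimination:
R2 <- R2 - (-5/4)*R1:  [     0    3/2   23/4  -19/2 ]
R3 <- R3 - (-7/4)*R1:  [     0    1/2  -11/4   -3/2 ]
R3 <- R3 - (1/3)*R2:  [     0      0  -14/3    5/3 ]
Row echelon form:
[ -4    2      3     -2 ]
[  0  3/2   23/4  -19/2 ]
[  0    0  -14/3    5/3 ]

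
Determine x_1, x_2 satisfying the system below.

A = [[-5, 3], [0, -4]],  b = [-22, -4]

Forward elimination on [A|b]:
Row echelon form:
[ -5   3  |  -22 ]
[  0  -4  |   -4 ]
Back-substitution:
x_2 = (-4) / -4 = 1
x_1 = (-22 - (3)*(1)) / -5 = 5

(5, 1)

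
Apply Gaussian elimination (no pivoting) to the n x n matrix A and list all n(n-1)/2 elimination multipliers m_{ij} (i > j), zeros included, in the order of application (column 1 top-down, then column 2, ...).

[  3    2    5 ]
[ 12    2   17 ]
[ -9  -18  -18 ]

multipliers: 4, -3, 2

Forward elimination:
R2 <- R2 - (4)*R1:  [  0  -6  -3 ]
R3 <- R3 - (-3)*R1:  [   0  -12   -3 ]
R3 <- R3 - (2)*R2:  [ 0  0  3 ]
Multipliers (in order of application): m_{21} = 4, m_{31} = -3, m_{32} = 2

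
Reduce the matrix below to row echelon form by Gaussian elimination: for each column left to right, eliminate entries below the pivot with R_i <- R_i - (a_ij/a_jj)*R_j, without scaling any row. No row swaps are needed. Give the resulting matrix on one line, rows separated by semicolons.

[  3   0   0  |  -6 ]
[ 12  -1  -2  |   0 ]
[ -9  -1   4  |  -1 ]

REF = [3 0 0 -6; 0 -1 -2 24; 0 0 6 -43]

Forward elimination:
R2 <- R2 - (4)*R1:  [  0  -1  -2  24 ]
R3 <- R3 - (-3)*R1:  [   0   -1    4  -19 ]
R3 <- R3 - (1)*R2:  [   0    0    6  -43 ]
Row echelon form:
[ 3   0   0  |   -6 ]
[ 0  -1  -2  |   24 ]
[ 0   0   6  |  -43 ]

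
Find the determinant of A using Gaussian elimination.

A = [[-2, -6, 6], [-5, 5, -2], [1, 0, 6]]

Forward elimination:
R2 <- R2 - (5/2)*R1:  [   0   20  -17 ]
R3 <- R3 - (-1/2)*R1:  [  0  -3   9 ]
R3 <- R3 - (-3/20)*R2:  [      0       0  129/20 ]
Upper-triangular form:
[ -2  -6       6 ]
[  0  20     -17 ]
[  0   0  129/20 ]
det(A) = (-1)^0 * (-2) * (20) * (129/20) = -258  (0 row swaps -> sign +1)

det(A) = -258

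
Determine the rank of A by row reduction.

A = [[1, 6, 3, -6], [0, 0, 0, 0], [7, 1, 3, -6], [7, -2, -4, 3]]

rank(A) = 3

Row reduction:
R3 <- R3 - (7)*R1:  [   0  -41  -18   36 ]
R4 <- R4 - (7)*R1:  [   0  -44  -25   45 ]
R2 <-> R3   (pivot in column 2 was zero)
[ 1    6    3  -6 ]
[ 0  -41  -18  36 ]
[ 0    0    0   0 ]
[ 0  -44  -25  45 ]
R4 <- R4 - (44/41)*R2:  [       0        0  -233/41   261/41 ]
R3 <-> R4   (pivot in column 3 was zero)
[ 1    6        3      -6 ]
[ 0  -41      -18      36 ]
[ 0    0  -233/41  261/41 ]
[ 0    0        0       0 ]
Row echelon form:
[ 1    6        3      -6 ]
[ 0  -41      -18      36 ]
[ 0    0  -233/41  261/41 ]
[ 0    0        0       0 ]
Nonzero rows / pivot columns: 3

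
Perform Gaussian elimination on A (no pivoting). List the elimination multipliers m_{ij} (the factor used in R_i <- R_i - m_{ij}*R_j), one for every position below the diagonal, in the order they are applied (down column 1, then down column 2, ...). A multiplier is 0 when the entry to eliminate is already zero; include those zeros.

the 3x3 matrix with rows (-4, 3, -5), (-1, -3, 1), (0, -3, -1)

multipliers: 1/4, 0, 4/5

Forward elimination:
R2 <- R2 - (1/4)*R1:  [     0  -15/4    9/4 ]
R3: entry in column 1 is already 0 -> m_{31} = 0 (no row operation needed)
R3 <- R3 - (4/5)*R2:  [     0      0  -14/5 ]
Multipliers (in order of application): m_{21} = 1/4, m_{31} = 0, m_{32} = 4/5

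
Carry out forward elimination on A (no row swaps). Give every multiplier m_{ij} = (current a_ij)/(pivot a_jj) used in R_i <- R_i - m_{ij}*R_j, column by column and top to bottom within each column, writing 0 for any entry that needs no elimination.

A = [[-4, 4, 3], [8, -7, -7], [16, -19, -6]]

Forward elimination:
R2 <- R2 - (-2)*R1:  [  0   1  -1 ]
R3 <- R3 - (-4)*R1:  [  0  -3   6 ]
R3 <- R3 - (-3)*R2:  [ 0  0  3 ]
Multipliers (in order of application): m_{21} = -2, m_{31} = -4, m_{32} = -3

multipliers: -2, -4, -3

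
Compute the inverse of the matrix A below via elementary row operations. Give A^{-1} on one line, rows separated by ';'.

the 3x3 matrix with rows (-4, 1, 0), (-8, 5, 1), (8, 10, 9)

Gauss-Jordan on [A | I]:
R1 <- (1/-4)*R1:  [    1  -1/4     0  |  -1/4     0     0 ]
R2 <- R2 - (-8)*R1:  [  0   3   1  |  -2   1   0 ]
R3 <- R3 - (8)*R1:  [  0  12   9  |   2   0   1 ]
R2 <- (1/3)*R2:  [    0     1   1/3  |  -2/3   1/3     0 ]
R1 <- R1 - (-1/4)*R2:  [     1      0   1/12  |  -5/12   1/12      0 ]
R3 <- R3 - (12)*R2:  [  0   0   5  |  10  -4   1 ]
R3 <- (1/5)*R3:  [    0     0     1  |     2  -4/5   1/5 ]
R1 <- R1 - (1/12)*R3:  [     1      0      0  |  -7/12   3/20  -1/60 ]
R2 <- R2 - (1/3)*R3:  [     0      1      0  |   -4/3    3/5  -1/15 ]
Right block of [I | A^{-1}] is the inverse:
[ -7/12  3/20  -1/60 ]
[  -4/3   3/5  -1/15 ]
[     2  -4/5    1/5 ]

inverse = [-7/12 3/20 -1/60; -4/3 3/5 -1/15; 2 -4/5 1/5]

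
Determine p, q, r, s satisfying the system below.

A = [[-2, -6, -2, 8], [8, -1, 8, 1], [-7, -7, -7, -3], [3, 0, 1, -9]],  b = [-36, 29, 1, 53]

(2, -2, 2, -5)

Forward elimination on [A|b]:
R2 <- R2 - (-4)*R1:  [    0   -25     0    33  -115 ]
R3 <- R3 - (7/2)*R1:  [   0   14    0  -31  127 ]
R4 <- R4 - (-3/2)*R1:  [  0  -9  -2   3  -1 ]
R3 <- R3 - (-14/25)*R2:  [       0        0        0  -313/25    313/5 ]
R4 <- R4 - (9/25)*R2:  [       0        0       -2  -222/25    202/5 ]
R3 <-> R4   (pivot in column 3 was zero)
[ -2   -6  -2        8    -36 ]
[  0  -25   0       33   -115 ]
[  0    0  -2  -222/25  202/5 ]
[  0    0   0  -313/25  313/5 ]
Row echelon form:
[ -2   -6  -2        8  |    -36 ]
[  0  -25   0       33  |   -115 ]
[  0    0  -2  -222/25  |  202/5 ]
[  0    0   0  -313/25  |  313/5 ]
Back-substitution:
s = (313/5) / (-313/25) = -5
r = (202/5 - (-222/25)*(-5)) / -2 = 2
q = (-115 - (33)*(-5)) / -25 = -2
p = (-36 - (-6)*(-2) - (-2)*(2) - (8)*(-5)) / -2 = 2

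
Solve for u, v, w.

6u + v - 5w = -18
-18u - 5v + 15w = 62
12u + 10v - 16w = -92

(1, -4, 4)

Forward elimination on [A|b]:
R2 <- R2 - (-3)*R1:  [  0  -2   0   8 ]
R3 <- R3 - (2)*R1:  [   0    8   -6  -56 ]
R3 <- R3 - (-4)*R2:  [   0    0   -6  -24 ]
Row echelon form:
[ 6   1  -5  |  -18 ]
[ 0  -2   0  |    8 ]
[ 0   0  -6  |  -24 ]
Back-substitution:
w = (-24) / -6 = 4
v = (8) / -2 = -4
u = (-18 - (1)*(-4) - (-5)*(4)) / 6 = 1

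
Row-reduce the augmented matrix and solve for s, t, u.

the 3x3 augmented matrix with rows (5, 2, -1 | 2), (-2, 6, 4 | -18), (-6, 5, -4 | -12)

Forward elimination on [A|b]:
R2 <- R2 - (-2/5)*R1:  [     0   34/5   18/5  -86/5 ]
R3 <- R3 - (-6/5)*R1:  [     0   37/5  -26/5  -48/5 ]
R3 <- R3 - (37/34)*R2:  [       0        0  -155/17   155/17 ]
Row echelon form:
[ 5     2       -1  |       2 ]
[ 0  34/5     18/5  |   -86/5 ]
[ 0     0  -155/17  |  155/17 ]
Back-substitution:
u = (155/17) / (-155/17) = -1
t = (-86/5 - (18/5)*(-1)) / (34/5) = -2
s = (2 - (2)*(-2) - (-1)*(-1)) / 5 = 1

(1, -2, -1)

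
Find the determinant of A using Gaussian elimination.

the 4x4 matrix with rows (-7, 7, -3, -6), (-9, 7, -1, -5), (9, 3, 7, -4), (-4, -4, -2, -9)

det(A) = -3916

Forward elimination:
R2 <- R2 - (9/7)*R1:  [    0    -2  20/7  19/7 ]
R3 <- R3 - (-9/7)*R1:  [     0     12   22/7  -82/7 ]
R4 <- R4 - (4/7)*R1:  [     0     -8   -2/7  -39/7 ]
R3 <- R3 - (-6)*R2:  [     0      0  142/7   32/7 ]
R4 <- R4 - (4)*R2:  [      0       0   -82/7  -115/7 ]
R4 <- R4 - (-41/71)*R3:  [       0        0        0  -979/71 ]
Upper-triangular form:
[ -7   7     -3       -6 ]
[  0  -2   20/7     19/7 ]
[  0   0  142/7     32/7 ]
[  0   0      0  -979/71 ]
det(A) = (-1)^0 * (-7) * (-2) * (142/7) * (-979/71) = -3916  (0 row swaps -> sign +1)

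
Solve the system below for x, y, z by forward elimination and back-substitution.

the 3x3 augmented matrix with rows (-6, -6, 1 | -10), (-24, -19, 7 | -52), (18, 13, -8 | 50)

Forward elimination on [A|b]:
R2 <- R2 - (4)*R1:  [   0    5    3  -12 ]
R3 <- R3 - (-3)*R1:  [  0  -5  -5  20 ]
R3 <- R3 - (-1)*R2:  [  0   0  -2   8 ]
Row echelon form:
[ -6  -6   1  |  -10 ]
[  0   5   3  |  -12 ]
[  0   0  -2  |    8 ]
Back-substitution:
z = (8) / -2 = -4
y = (-12 - (3)*(-4)) / 5 = 0
x = (-10 - (-6)*(0) - (1)*(-4)) / -6 = 1

(1, 0, -4)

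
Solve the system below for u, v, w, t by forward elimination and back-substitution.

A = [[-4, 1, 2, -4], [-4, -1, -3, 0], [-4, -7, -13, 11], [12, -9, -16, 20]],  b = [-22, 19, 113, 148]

(-1, 0, -5, 4)

Forward elimination on [A|b]:
R2 <- R2 - (1)*R1:  [  0  -2  -5   4  41 ]
R3 <- R3 - (1)*R1:  [   0   -8  -15   15  135 ]
R4 <- R4 - (-3)*R1:  [   0   -6  -10    8   82 ]
R3 <- R3 - (4)*R2:  [   0    0    5   -1  -29 ]
R4 <- R4 - (3)*R2:  [   0    0    5   -4  -41 ]
R4 <- R4 - (1)*R3:  [   0    0    0   -3  -12 ]
Row echelon form:
[ -4   1   2  -4  |  -22 ]
[  0  -2  -5   4  |   41 ]
[  0   0   5  -1  |  -29 ]
[  0   0   0  -3  |  -12 ]
Back-substitution:
t = (-12) / -3 = 4
w = (-29 - (-1)*(4)) / 5 = -5
v = (41 - (-5)*(-5) - (4)*(4)) / -2 = 0
u = (-22 - (1)*(0) - (2)*(-5) - (-4)*(4)) / -4 = -1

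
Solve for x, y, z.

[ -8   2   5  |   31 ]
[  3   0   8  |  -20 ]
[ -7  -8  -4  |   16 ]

Forward elimination on [A|b]:
R2 <- R2 - (-3/8)*R1:  [     0    3/4   79/8  -67/8 ]
R3 <- R3 - (7/8)*R1:  [     0  -39/4  -67/8  -89/8 ]
R3 <- R3 - (-13)*R2:  [    0     0   120  -120 ]
Row echelon form:
[ -8    2     5  |     31 ]
[  0  3/4  79/8  |  -67/8 ]
[  0    0   120  |   -120 ]
Back-substitution:
z = (-120) / 120 = -1
y = (-67/8 - (79/8)*(-1)) / (3/4) = 2
x = (31 - (2)*(2) - (5)*(-1)) / -8 = -4

(-4, 2, -1)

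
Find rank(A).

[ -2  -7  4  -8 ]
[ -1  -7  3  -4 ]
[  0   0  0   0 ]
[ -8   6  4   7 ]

rank(A) = 3

Row reduction:
R2 <- R2 - (1/2)*R1:  [    0  -7/2     1     0 ]
R4 <- R4 - (4)*R1:  [   0   34  -12   39 ]
R4 <- R4 - (-68/7)*R2:  [     0      0  -16/7     39 ]
R3 <-> R4   (pivot in column 3 was zero)
[ -2    -7      4  -8 ]
[  0  -7/2      1   0 ]
[  0     0  -16/7  39 ]
[  0     0      0   0 ]
Row echelon form:
[ -2    -7      4  -8 ]
[  0  -7/2      1   0 ]
[  0     0  -16/7  39 ]
[  0     0      0   0 ]
Nonzero rows / pivot columns: 3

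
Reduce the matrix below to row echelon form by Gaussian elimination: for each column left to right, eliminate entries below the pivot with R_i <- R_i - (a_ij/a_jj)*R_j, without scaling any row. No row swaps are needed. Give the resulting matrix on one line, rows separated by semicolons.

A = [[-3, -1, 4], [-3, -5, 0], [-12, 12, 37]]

Forward elimination:
R2 <- R2 - (1)*R1:  [  0  -4  -4 ]
R3 <- R3 - (4)*R1:  [  0  16  21 ]
R3 <- R3 - (-4)*R2:  [ 0  0  5 ]
Row echelon form:
[ -3  -1   4 ]
[  0  -4  -4 ]
[  0   0   5 ]

REF = [-3 -1 4; 0 -4 -4; 0 0 5]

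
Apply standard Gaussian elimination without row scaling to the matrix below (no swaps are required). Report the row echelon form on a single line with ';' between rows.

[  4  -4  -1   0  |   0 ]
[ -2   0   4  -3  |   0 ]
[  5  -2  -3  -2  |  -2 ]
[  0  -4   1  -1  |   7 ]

REF = [4 -4 -1 0 0; 0 -2 7/2 -3 0; 0 0 7/2 -13/2 -2; 0 0 0 -43/7 25/7]

Forward elimination:
R2 <- R2 - (-1/2)*R1:  [   0   -2  7/2   -3    0 ]
R3 <- R3 - (5/4)*R1:  [    0     3  -7/4    -2    -2 ]
R3 <- R3 - (-3/2)*R2:  [     0      0    7/2  -13/2     -2 ]
R4 <- R4 - (2)*R2:  [  0   0  -6   5   7 ]
R4 <- R4 - (-12/7)*R3:  [     0      0      0  -43/7   25/7 ]
Row echelon form:
[ 4  -4   -1      0  |     0 ]
[ 0  -2  7/2     -3  |     0 ]
[ 0   0  7/2  -13/2  |    -2 ]
[ 0   0    0  -43/7  |  25/7 ]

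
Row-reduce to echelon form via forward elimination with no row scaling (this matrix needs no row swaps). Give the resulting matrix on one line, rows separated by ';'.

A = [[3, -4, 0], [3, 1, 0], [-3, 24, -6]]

Forward elimination:
R2 <- R2 - (1)*R1:  [ 0  5  0 ]
R3 <- R3 - (-1)*R1:  [  0  20  -6 ]
R3 <- R3 - (4)*R2:  [  0   0  -6 ]
Row echelon form:
[ 3  -4   0 ]
[ 0   5   0 ]
[ 0   0  -6 ]

REF = [3 -4 0; 0 5 0; 0 0 -6]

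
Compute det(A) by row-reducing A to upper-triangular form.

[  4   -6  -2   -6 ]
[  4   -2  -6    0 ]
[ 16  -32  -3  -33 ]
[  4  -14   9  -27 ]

det(A) = 288

Forward elimination:
R2 <- R2 - (1)*R1:  [  0   4  -4   6 ]
R3 <- R3 - (4)*R1:  [  0  -8   5  -9 ]
R4 <- R4 - (1)*R1:  [   0   -8   11  -21 ]
R3 <- R3 - (-2)*R2:  [  0   0  -3   3 ]
R4 <- R4 - (-2)*R2:  [  0   0   3  -9 ]
R4 <- R4 - (-1)*R3:  [  0   0   0  -6 ]
Upper-triangular form:
[ 4  -6  -2  -6 ]
[ 0   4  -4   6 ]
[ 0   0  -3   3 ]
[ 0   0   0  -6 ]
det(A) = (-1)^0 * (4) * (4) * (-3) * (-6) = 288  (0 row swaps -> sign +1)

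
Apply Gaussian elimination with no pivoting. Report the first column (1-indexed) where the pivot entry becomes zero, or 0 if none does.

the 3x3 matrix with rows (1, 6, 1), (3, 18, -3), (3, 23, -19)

first zero-pivot column = 2

Naive forward elimination:
R2 <- R2 - (3)*R1:  [  0   0  -6 ]
R3 <- R3 - (3)*R1:  [   0    5  -22 ]
Matrix at this point:
[ 1  6    1 ]
[ 0  0   -6 ]
[ 0  5  -22 ]
Pivot entry (2,2) is zero but row 3 has 5 in column 2 -> naive elimination stops; a row interchange (e.g. R2 <-> R3) would be required here.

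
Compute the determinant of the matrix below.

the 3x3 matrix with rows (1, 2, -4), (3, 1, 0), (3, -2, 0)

Forward elimination:
R2 <- R2 - (3)*R1:  [  0  -5  12 ]
R3 <- R3 - (3)*R1:  [  0  -8  12 ]
R3 <- R3 - (8/5)*R2:  [     0      0  -36/5 ]
Upper-triangular form:
[ 1   2     -4 ]
[ 0  -5     12 ]
[ 0   0  -36/5 ]
det(A) = (-1)^0 * (1) * (-5) * (-36/5) = 36  (0 row swaps -> sign +1)

det(A) = 36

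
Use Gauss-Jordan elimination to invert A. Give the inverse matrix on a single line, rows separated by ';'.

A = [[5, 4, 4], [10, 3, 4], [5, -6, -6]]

Gauss-Jordan on [A | I]:
R1 <- (1/5)*R1:  [   1  4/5  4/5  |  1/5    0    0 ]
R2 <- R2 - (10)*R1:  [  0  -5  -4  |  -2   1   0 ]
R3 <- R3 - (5)*R1:  [   0  -10  -10  |   -1    0    1 ]
R2 <- (1/-5)*R2:  [    0     1   4/5  |   2/5  -1/5     0 ]
R1 <- R1 - (4/5)*R2:  [     1      0   4/25  |  -3/25   4/25      0 ]
R3 <- R3 - (-10)*R2:  [  0   0  -2  |   3  -2   1 ]
R3 <- (1/-2)*R3:  [    0     0     1  |  -3/2     1  -1/2 ]
R1 <- R1 - (4/25)*R3:  [    1     0     0  |  3/25     0  2/25 ]
R2 <- R2 - (4/5)*R3:  [   0    1    0  |  8/5   -1  2/5 ]
Right block of [I | A^{-1}] is the inverse:
[ 3/25   0  2/25 ]
[  8/5  -1   2/5 ]
[ -3/2   1  -1/2 ]

inverse = [3/25 0 2/25; 8/5 -1 2/5; -3/2 1 -1/2]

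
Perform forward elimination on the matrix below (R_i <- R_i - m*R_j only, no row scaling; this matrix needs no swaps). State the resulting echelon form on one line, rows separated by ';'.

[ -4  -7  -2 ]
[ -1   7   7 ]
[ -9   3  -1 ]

REF = [-4 -7 -2; 0 35/4 15/2; 0 0 -88/7]

Forward elimination:
R2 <- R2 - (1/4)*R1:  [    0  35/4  15/2 ]
R3 <- R3 - (9/4)*R1:  [    0  75/4   7/2 ]
R3 <- R3 - (15/7)*R2:  [     0      0  -88/7 ]
Row echelon form:
[ -4    -7     -2 ]
[  0  35/4   15/2 ]
[  0     0  -88/7 ]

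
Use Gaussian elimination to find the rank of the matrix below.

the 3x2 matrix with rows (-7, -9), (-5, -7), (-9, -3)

Row reduction:
R2 <- R2 - (5/7)*R1:  [    0  -4/7 ]
R3 <- R3 - (9/7)*R1:  [    0  60/7 ]
R3 <- R3 - (-15)*R2:  [ 0  0 ]
Row echelon form:
[ -7    -9 ]
[  0  -4/7 ]
[  0     0 ]
Nonzero rows / pivot columns: 2

rank(A) = 2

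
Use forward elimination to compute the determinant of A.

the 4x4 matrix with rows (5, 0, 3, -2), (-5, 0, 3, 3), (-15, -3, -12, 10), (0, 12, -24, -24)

det(A) = -180

Forward elimination:
R2 <- R2 - (-1)*R1:  [ 0  0  6  1 ]
R3 <- R3 - (-3)*R1:  [  0  -3  -3   4 ]
R2 <-> R3   (pivot in column 2 was zero)
[ 5   0    3   -2 ]
[ 0  -3   -3    4 ]
[ 0   0    6    1 ]
[ 0  12  -24  -24 ]
R4 <- R4 - (-4)*R2:  [   0    0  -36   -8 ]
R4 <- R4 - (-6)*R3:  [  0   0   0  -2 ]
Upper-triangular form:
[ 5   0   3  -2 ]
[ 0  -3  -3   4 ]
[ 0   0   6   1 ]
[ 0   0   0  -2 ]
det(A) = (-1)^1 * (5) * (-3) * (6) * (-2) = -180  (1 row swap -> sign -1)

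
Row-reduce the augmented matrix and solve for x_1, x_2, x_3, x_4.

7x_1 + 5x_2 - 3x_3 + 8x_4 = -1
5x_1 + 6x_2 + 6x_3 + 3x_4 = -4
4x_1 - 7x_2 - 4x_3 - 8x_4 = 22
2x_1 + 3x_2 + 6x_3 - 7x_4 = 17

(1, 2, -2, -3)

Forward elimination on [A|b]:
R2 <- R2 - (5/7)*R1:  [     0   17/7   57/7  -19/7  -23/7 ]
R3 <- R3 - (4/7)*R1:  [     0  -69/7  -16/7  -88/7  158/7 ]
R4 <- R4 - (2/7)*R1:  [     0   11/7   48/7  -65/7  121/7 ]
R3 <- R3 - (-69/17)*R2:  [       0        0   523/17  -401/17   157/17 ]
R4 <- R4 - (11/17)*R2:  [       0        0    27/17  -128/17   330/17 ]
R4 <- R4 - (27/523)*R3:  [         0          0          0  -3301/523   9903/523 ]
Row echelon form:
[ 7     5      -3          8  |        -1 ]
[ 0  17/7    57/7      -19/7  |     -23/7 ]
[ 0     0  523/17    -401/17  |    157/17 ]
[ 0     0       0  -3301/523  |  9903/523 ]
Back-substitution:
x_4 = (9903/523) / (-3301/523) = -3
x_3 = (157/17 - (-401/17)*(-3)) / (523/17) = -2
x_2 = (-23/7 - (57/7)*(-2) - (-19/7)*(-3)) / (17/7) = 2
x_1 = (-1 - (5)*(2) - (-3)*(-2) - (8)*(-3)) / 7 = 1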